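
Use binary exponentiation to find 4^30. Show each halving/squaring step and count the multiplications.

Computing 4^30 by squaring (build up from 4^1; each line after the first costs one multiplication):

4^1 = 4
4^2 = (4^1)^2 = 4^2 = 16
4^3 = 4 * 4^2 = 4 * 16 = 64
4^6 = (4^3)^2 = 64^2 = 4096
4^7 = 4 * 4^6 = 4 * 4096 = 16384
4^14 = (4^7)^2 = 16384^2 = 268435456
4^15 = 4 * 4^14 = 4 * 268435456 = 1073741824
4^30 = (4^15)^2 = 1073741824^2 = 1152921504606846976

Result: 1152921504606846976
Multiplications needed: 7 (7 lines after 4^1)

4^30 = 1152921504606846976. Using exponentiation by squaring, this requires 7 multiplications. The key idea: if the exponent is even, square the half-power; if odd, multiply by the base once.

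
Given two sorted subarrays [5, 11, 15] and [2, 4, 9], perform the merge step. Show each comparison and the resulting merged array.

Merging process:

Compare 5 vs 2: take 2 from right. Merged: [2]
Compare 5 vs 4: take 4 from right. Merged: [2, 4]
Compare 5 vs 9: take 5 from left. Merged: [2, 4, 5]
Compare 11 vs 9: take 9 from right. Merged: [2, 4, 5, 9]
Append remaining from left: [11, 15]. Merged: [2, 4, 5, 9, 11, 15]

Final merged array: [2, 4, 5, 9, 11, 15]
Total comparisons: 4

The merged array is [2, 4, 5, 9, 11, 15], requiring 4 comparisons. The merge step runs in O(n) time where n is the total number of elements.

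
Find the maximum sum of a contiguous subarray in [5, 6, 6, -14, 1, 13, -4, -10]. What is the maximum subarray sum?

Using Kadane's algorithm on [5, 6, 6, -14, 1, 13, -4, -10]:

Scanning through the array:
Position 1 (value 6): max_ending_here = 11, max_so_far = 11
Position 2 (value 6): max_ending_here = 17, max_so_far = 17
Position 3 (value -14): max_ending_here = 3, max_so_far = 17
Position 4 (value 1): max_ending_here = 4, max_so_far = 17
Position 5 (value 13): max_ending_here = 17, max_so_far = 17
Position 6 (value -4): max_ending_here = 13, max_so_far = 17
Position 7 (value -10): max_ending_here = 3, max_so_far = 17

Maximum subarray: [5, 6, 6]
Maximum sum: 17

The maximum subarray is [5, 6, 6] with sum 17. This subarray runs from index 0 to index 2.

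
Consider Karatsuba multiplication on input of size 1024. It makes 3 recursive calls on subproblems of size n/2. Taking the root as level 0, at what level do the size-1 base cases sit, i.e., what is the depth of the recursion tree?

For divide and conquer with division factor 2:

Problem sizes at each level:
Level 0: 1024
Level 1: 512
Level 2: 256
Level 3: 128
Level 4: 64
Level 5: 32
Level 6: 16
Level 7: 8
Level 8: 4
Level 9: 2
Level 10: 1

The root is level 0 and the size-1 base case is level 10 (the tree spans levels 0 through 10, i.e. 11 levels counting the root), so the depth is the number of divisions: log_2(1024) = 10

The recursion tree depth is log_2(1024) = 10. At each level, the problem size is divided by 2, so it takes 10 divisions to reduce to a base case of size 1. The algorithm makes 3 recursive calls at each level.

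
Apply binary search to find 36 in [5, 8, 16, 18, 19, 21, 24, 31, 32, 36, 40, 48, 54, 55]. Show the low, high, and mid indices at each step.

Binary search for 36 in [5, 8, 16, 18, 19, 21, 24, 31, 32, 36, 40, 48, 54, 55]:

lo=0, hi=13, mid=6, arr[mid]=24 -> 24 < 36, search right half
lo=7, hi=13, mid=10, arr[mid]=40 -> 40 > 36, search left half
lo=7, hi=9, mid=8, arr[mid]=32 -> 32 < 36, search right half
lo=9, hi=9, mid=9, arr[mid]=36 -> Found target at index 9!

Binary search finds 36 at index 9 after 4 comparisons. The search repeatedly halves the search space by comparing with the middle element.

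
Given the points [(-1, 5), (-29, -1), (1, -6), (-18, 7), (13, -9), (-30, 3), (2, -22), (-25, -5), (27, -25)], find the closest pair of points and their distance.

Computing all pairwise distances among 9 points:

d((-1, 5), (-29, -1)) = 28.6356
d((-1, 5), (1, -6)) = 11.1803
d((-1, 5), (-18, 7)) = 17.1172
d((-1, 5), (13, -9)) = 19.799
d((-1, 5), (-30, 3)) = 29.0689
d((-1, 5), (2, -22)) = 27.1662
d((-1, 5), (-25, -5)) = 26.0
d((-1, 5), (27, -25)) = 41.0366
d((-29, -1), (1, -6)) = 30.4138
d((-29, -1), (-18, 7)) = 13.6015
d((-29, -1), (13, -9)) = 42.7551
d((-29, -1), (-30, 3)) = 4.1231 <-- minimum
d((-29, -1), (2, -22)) = 37.4433
d((-29, -1), (-25, -5)) = 5.6569
d((-29, -1), (27, -25)) = 60.9262
d((1, -6), (-18, 7)) = 23.0217
d((1, -6), (13, -9)) = 12.3693
d((1, -6), (-30, 3)) = 32.28
d((1, -6), (2, -22)) = 16.0312
d((1, -6), (-25, -5)) = 26.0192
d((1, -6), (27, -25)) = 32.2025
d((-18, 7), (13, -9)) = 34.8855
d((-18, 7), (-30, 3)) = 12.6491
d((-18, 7), (2, -22)) = 35.2278
d((-18, 7), (-25, -5)) = 13.8924
d((-18, 7), (27, -25)) = 55.2178
d((13, -9), (-30, 3)) = 44.643
d((13, -9), (2, -22)) = 17.0294
d((13, -9), (-25, -5)) = 38.2099
d((13, -9), (27, -25)) = 21.2603
d((-30, 3), (2, -22)) = 40.6079
d((-30, 3), (-25, -5)) = 9.434
d((-30, 3), (27, -25)) = 63.5059
d((2, -22), (-25, -5)) = 31.9061
d((2, -22), (27, -25)) = 25.1794
d((-25, -5), (27, -25)) = 55.7136

Closest pair: (-29, -1) and (-30, 3) with distance 4.1231

The closest pair is (-29, -1) and (-30, 3) with Euclidean distance 4.1231. For 9 points, brute-force pairwise comparison is shown above. For large n, the divide-and-conquer algorithm (sort by x, recurse on halves, check the dividing strip) achieves O(n log n).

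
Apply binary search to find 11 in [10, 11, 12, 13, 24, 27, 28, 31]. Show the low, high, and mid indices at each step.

Binary search for 11 in [10, 11, 12, 13, 24, 27, 28, 31]:

lo=0, hi=7, mid=3, arr[mid]=13 -> 13 > 11, search left half
lo=0, hi=2, mid=1, arr[mid]=11 -> Found target at index 1!

Binary search finds 11 at index 1 after 2 comparisons. The search repeatedly halves the search space by comparing with the middle element.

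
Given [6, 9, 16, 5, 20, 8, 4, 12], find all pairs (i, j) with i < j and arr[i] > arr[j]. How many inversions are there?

Finding inversions in [6, 9, 16, 5, 20, 8, 4, 12]:

(0, 3): arr[0]=6 > arr[3]=5
(0, 6): arr[0]=6 > arr[6]=4
(1, 3): arr[1]=9 > arr[3]=5
(1, 5): arr[1]=9 > arr[5]=8
(1, 6): arr[1]=9 > arr[6]=4
(2, 3): arr[2]=16 > arr[3]=5
(2, 5): arr[2]=16 > arr[5]=8
(2, 6): arr[2]=16 > arr[6]=4
(2, 7): arr[2]=16 > arr[7]=12
(3, 6): arr[3]=5 > arr[6]=4
(4, 5): arr[4]=20 > arr[5]=8
(4, 6): arr[4]=20 > arr[6]=4
(4, 7): arr[4]=20 > arr[7]=12
(5, 6): arr[5]=8 > arr[6]=4

Total inversions: 14

The array has 14 inversion(s): (0,3), (0,6), (1,3), (1,5), (1,6), (2,3), (2,5), (2,6), (2,7), (3,6), (4,5), (4,6), (4,7), (5,6). Each pair (i,j) satisfies i < j and arr[i] > arr[j].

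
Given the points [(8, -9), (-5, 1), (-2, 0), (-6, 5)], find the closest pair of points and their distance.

Computing all pairwise distances among 4 points:

d((8, -9), (-5, 1)) = 16.4012
d((8, -9), (-2, 0)) = 13.4536
d((8, -9), (-6, 5)) = 19.799
d((-5, 1), (-2, 0)) = 3.1623 <-- minimum
d((-5, 1), (-6, 5)) = 4.1231
d((-2, 0), (-6, 5)) = 6.4031

Closest pair: (-5, 1) and (-2, 0) with distance 3.1623

The closest pair is (-5, 1) and (-2, 0) with Euclidean distance 3.1623. For 4 points, brute-force pairwise comparison is shown above. For large n, the divide-and-conquer algorithm (sort by x, recurse on halves, check the dividing strip) achieves O(n log n).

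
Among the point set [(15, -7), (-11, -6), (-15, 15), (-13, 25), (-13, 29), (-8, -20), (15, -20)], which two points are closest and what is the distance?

Computing all pairwise distances among 7 points:

d((15, -7), (-11, -6)) = 26.0192
d((15, -7), (-15, 15)) = 37.2022
d((15, -7), (-13, 25)) = 42.5206
d((15, -7), (-13, 29)) = 45.607
d((15, -7), (-8, -20)) = 26.4197
d((15, -7), (15, -20)) = 13.0
d((-11, -6), (-15, 15)) = 21.3776
d((-11, -6), (-13, 25)) = 31.0644
d((-11, -6), (-13, 29)) = 35.0571
d((-11, -6), (-8, -20)) = 14.3178
d((-11, -6), (15, -20)) = 29.5296
d((-15, 15), (-13, 25)) = 10.198
d((-15, 15), (-13, 29)) = 14.1421
d((-15, 15), (-8, -20)) = 35.6931
d((-15, 15), (15, -20)) = 46.0977
d((-13, 25), (-13, 29)) = 4.0 <-- minimum
d((-13, 25), (-8, -20)) = 45.2769
d((-13, 25), (15, -20)) = 53.0
d((-13, 29), (-8, -20)) = 49.2544
d((-13, 29), (15, -20)) = 56.4358
d((-8, -20), (15, -20)) = 23.0

Closest pair: (-13, 25) and (-13, 29) with distance 4.0

The closest pair is (-13, 25) and (-13, 29) with Euclidean distance 4.0. For 7 points, brute-force pairwise comparison is shown above. For large n, the divide-and-conquer algorithm (sort by x, recurse on halves, check the dividing strip) achieves O(n log n).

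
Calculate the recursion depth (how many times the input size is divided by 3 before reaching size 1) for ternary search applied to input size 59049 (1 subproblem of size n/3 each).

For divide and conquer with division factor 3:

Problem sizes at each level:
Level 0: 59049
Level 1: 19683
Level 2: 6561
Level 3: 2187
Level 4: 729
Level 5: 243
Level 6: 81
Level 7: 27
Level 8: 9
Level 9: 3
Level 10: 1

The root is level 0 and the size-1 base case is level 10 (the tree spans levels 0 through 10, i.e. 11 levels counting the root), so the depth is the number of divisions: log_3(59049) = 10

The recursion tree depth is log_3(59049) = 10. At each level, the problem size is divided by 3, so it takes 10 divisions to reduce to a base case of size 1. The algorithm makes 1 recursive call at each level.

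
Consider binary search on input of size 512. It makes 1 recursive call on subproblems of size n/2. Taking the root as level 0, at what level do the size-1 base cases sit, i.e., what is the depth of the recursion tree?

For divide and conquer with division factor 2:

Problem sizes at each level:
Level 0: 512
Level 1: 256
Level 2: 128
Level 3: 64
Level 4: 32
Level 5: 16
Level 6: 8
Level 7: 4
Level 8: 2
Level 9: 1

The root is level 0 and the size-1 base case is level 9 (the tree spans levels 0 through 9, i.e. 10 levels counting the root), so the depth is the number of divisions: log_2(512) = 9

The recursion tree depth is log_2(512) = 9. At each level, the problem size is divided by 2, so it takes 9 divisions to reduce to a base case of size 1. The algorithm makes 1 recursive call at each level.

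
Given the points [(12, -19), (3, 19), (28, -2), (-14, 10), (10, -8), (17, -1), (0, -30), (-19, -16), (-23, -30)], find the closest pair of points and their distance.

Computing all pairwise distances among 9 points:

d((12, -19), (3, 19)) = 39.0512
d((12, -19), (28, -2)) = 23.3452
d((12, -19), (-14, 10)) = 38.9487
d((12, -19), (10, -8)) = 11.1803
d((12, -19), (17, -1)) = 18.6815
d((12, -19), (0, -30)) = 16.2788
d((12, -19), (-19, -16)) = 31.1448
d((12, -19), (-23, -30)) = 36.6879
d((3, 19), (28, -2)) = 32.6497
d((3, 19), (-14, 10)) = 19.2354
d((3, 19), (10, -8)) = 27.8927
d((3, 19), (17, -1)) = 24.4131
d((3, 19), (0, -30)) = 49.0918
d((3, 19), (-19, -16)) = 41.3401
d((3, 19), (-23, -30)) = 55.4707
d((28, -2), (-14, 10)) = 43.6807
d((28, -2), (10, -8)) = 18.9737
d((28, -2), (17, -1)) = 11.0454
d((28, -2), (0, -30)) = 39.598
d((28, -2), (-19, -16)) = 49.0408
d((28, -2), (-23, -30)) = 58.1808
d((-14, 10), (10, -8)) = 30.0
d((-14, 10), (17, -1)) = 32.8938
d((-14, 10), (0, -30)) = 42.3792
d((-14, 10), (-19, -16)) = 26.4764
d((-14, 10), (-23, -30)) = 41.0
d((10, -8), (17, -1)) = 9.8995 <-- minimum
d((10, -8), (0, -30)) = 24.1661
d((10, -8), (-19, -16)) = 30.0832
d((10, -8), (-23, -30)) = 39.6611
d((17, -1), (0, -30)) = 33.6155
d((17, -1), (-19, -16)) = 39.0
d((17, -1), (-23, -30)) = 49.4065
d((0, -30), (-19, -16)) = 23.6008
d((0, -30), (-23, -30)) = 23.0
d((-19, -16), (-23, -30)) = 14.5602

Closest pair: (10, -8) and (17, -1) with distance 9.8995

The closest pair is (10, -8) and (17, -1) with Euclidean distance 9.8995. For 9 points, brute-force pairwise comparison is shown above. For large n, the divide-and-conquer algorithm (sort by x, recurse on halves, check the dividing strip) achieves O(n log n).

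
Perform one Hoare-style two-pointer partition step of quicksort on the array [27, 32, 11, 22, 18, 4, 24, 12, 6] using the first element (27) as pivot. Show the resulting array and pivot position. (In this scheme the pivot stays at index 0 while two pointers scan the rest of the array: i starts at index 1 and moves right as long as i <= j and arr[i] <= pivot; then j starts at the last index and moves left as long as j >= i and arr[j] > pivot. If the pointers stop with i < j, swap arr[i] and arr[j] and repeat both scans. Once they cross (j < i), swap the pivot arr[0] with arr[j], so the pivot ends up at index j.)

Hoare-style two-pointer partition with pivot = 27:

Initial array: [27, 32, 11, 22, 18, 4, 24, 12, 6]

Pointers start at i = 1, j = 8.
i stops at index 1 (arr[1]=32 > 27), j stops at index 8 (arr[8]=6 <= 27): swap arr[1] and arr[8], array becomes [27, 6, 11, 22, 18, 4, 24, 12, 32]
i ends at 8, j ends at 7: the pointers have crossed (j < i), so scanning stops.

Swap pivot arr[0] with arr[7] to place pivot at position 7: [12, 6, 11, 22, 18, 4, 24, 27, 32]
Pivot position: 7

After partitioning with pivot 27, the array becomes [12, 6, 11, 22, 18, 4, 24, 27, 32]. The pivot is placed at index 7. All elements to the left of the pivot are <= 27, and all elements to the right are > 27.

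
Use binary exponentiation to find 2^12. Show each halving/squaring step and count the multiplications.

Computing 2^12 by squaring (build up from 2^1; each line after the first costs one multiplication):

2^1 = 2
2^2 = (2^1)^2 = 2^2 = 4
2^3 = 2 * 2^2 = 2 * 4 = 8
2^6 = (2^3)^2 = 8^2 = 64
2^12 = (2^6)^2 = 64^2 = 4096

Result: 4096
Multiplications needed: 4 (4 lines after 2^1)

2^12 = 4096. Using exponentiation by squaring, this requires 4 multiplications. The key idea: if the exponent is even, square the half-power; if odd, multiply by the base once.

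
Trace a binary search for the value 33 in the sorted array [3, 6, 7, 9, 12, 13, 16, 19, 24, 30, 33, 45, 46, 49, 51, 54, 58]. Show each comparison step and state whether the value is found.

Binary search for 33 in [3, 6, 7, 9, 12, 13, 16, 19, 24, 30, 33, 45, 46, 49, 51, 54, 58]:

lo=0, hi=16, mid=8, arr[mid]=24 -> 24 < 33, search right half
lo=9, hi=16, mid=12, arr[mid]=46 -> 46 > 33, search left half
lo=9, hi=11, mid=10, arr[mid]=33 -> Found target at index 10!

Binary search finds 33 at index 10 after 3 comparisons. The search repeatedly halves the search space by comparing with the middle element.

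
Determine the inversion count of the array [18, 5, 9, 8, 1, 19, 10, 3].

Finding inversions in [18, 5, 9, 8, 1, 19, 10, 3]:

(0, 1): arr[0]=18 > arr[1]=5
(0, 2): arr[0]=18 > arr[2]=9
(0, 3): arr[0]=18 > arr[3]=8
(0, 4): arr[0]=18 > arr[4]=1
(0, 6): arr[0]=18 > arr[6]=10
(0, 7): arr[0]=18 > arr[7]=3
(1, 4): arr[1]=5 > arr[4]=1
(1, 7): arr[1]=5 > arr[7]=3
(2, 3): arr[2]=9 > arr[3]=8
(2, 4): arr[2]=9 > arr[4]=1
(2, 7): arr[2]=9 > arr[7]=3
(3, 4): arr[3]=8 > arr[4]=1
(3, 7): arr[3]=8 > arr[7]=3
(5, 6): arr[5]=19 > arr[6]=10
(5, 7): arr[5]=19 > arr[7]=3
(6, 7): arr[6]=10 > arr[7]=3

Total inversions: 16

The array has 16 inversion(s): (0,1), (0,2), (0,3), (0,4), (0,6), (0,7), (1,4), (1,7), (2,3), (2,4), (2,7), (3,4), (3,7), (5,6), (5,7), (6,7). Each pair (i,j) satisfies i < j and arr[i] > arr[j].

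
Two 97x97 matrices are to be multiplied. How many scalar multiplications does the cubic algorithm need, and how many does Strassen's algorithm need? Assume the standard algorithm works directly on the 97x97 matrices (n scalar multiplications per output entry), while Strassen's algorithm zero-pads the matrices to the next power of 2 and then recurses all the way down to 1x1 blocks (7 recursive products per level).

Matrix multiplication for 97x97 matrices:

Strassen's algorithm requires power-of-2 dimensions. Pad 97x97 to 128x128 (next power of 2).

Standard algorithm: 97^3 = 912673 multiplications
Strassen's algorithm: 7^(log2(128)) = 7^7 = 823543 multiplications
Savings: 912673 - 823543 = 89130 multiplications

Standard: 912673 multiplications (97^3). Strassen: 823543 multiplications (7^7, after padding to 128x128). Strassen reduces 8 recursive multiplications to 7 at each level.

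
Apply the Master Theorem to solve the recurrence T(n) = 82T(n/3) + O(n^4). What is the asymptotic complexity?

Master Theorem for T(n) = 82T(n/3) + O(n^4):

a = 82, b = 3, c = 4
log_b(a) = log_3(82) = 4.0112

Case 1: c = 4 < log_3(82) = 4.0112
T(n) = O(n^(log_3 82))

For T(n) = 82T(n/3) + O(n^4): log_3(82) = 4.0112. This is Case 1 of the Master Theorem (c < log_b(a), work dominated by leaves), giving O(n^(log_3 82)).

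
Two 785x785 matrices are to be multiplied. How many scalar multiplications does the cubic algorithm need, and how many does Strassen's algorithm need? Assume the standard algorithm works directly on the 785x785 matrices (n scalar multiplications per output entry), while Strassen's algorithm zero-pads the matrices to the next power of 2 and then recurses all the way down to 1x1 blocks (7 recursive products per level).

Matrix multiplication for 785x785 matrices:

Strassen's algorithm requires power-of-2 dimensions. Pad 785x785 to 1024x1024 (next power of 2).

Standard algorithm: 785^3 = 483736625 multiplications
Strassen's algorithm: 7^(log2(1024)) = 7^10 = 282475249 multiplications
Savings: 483736625 - 282475249 = 201261376 multiplications

Standard: 483736625 multiplications (785^3). Strassen: 282475249 multiplications (7^10, after padding to 1024x1024). Strassen reduces 8 recursive multiplications to 7 at each level.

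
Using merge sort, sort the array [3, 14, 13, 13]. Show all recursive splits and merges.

Merge sort trace:

Split: [3, 14, 13, 13] -> [3, 14] and [13, 13]
  Split: [3, 14] -> [3] and [14]
  Merge: [3] + [14] -> [3, 14]
  Split: [13, 13] -> [13] and [13]
  Merge: [13] + [13] -> [13, 13]
Merge: [3, 14] + [13, 13] -> [3, 13, 13, 14]

Final sorted array: [3, 13, 13, 14]

The merge sort proceeds by recursively splitting the array and merging sorted halves.
After all merges, the sorted array is [3, 13, 13, 14].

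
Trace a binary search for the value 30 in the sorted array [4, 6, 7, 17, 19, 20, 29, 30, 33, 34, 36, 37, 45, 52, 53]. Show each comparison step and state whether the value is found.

Binary search for 30 in [4, 6, 7, 17, 19, 20, 29, 30, 33, 34, 36, 37, 45, 52, 53]:

lo=0, hi=14, mid=7, arr[mid]=30 -> Found target at index 7!

Binary search finds 30 at index 7 after 1 comparisons. The search repeatedly halves the search space by comparing with the middle element.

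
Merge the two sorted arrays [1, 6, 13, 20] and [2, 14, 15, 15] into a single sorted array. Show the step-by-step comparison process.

Merging process:

Compare 1 vs 2: take 1 from left. Merged: [1]
Compare 6 vs 2: take 2 from right. Merged: [1, 2]
Compare 6 vs 14: take 6 from left. Merged: [1, 2, 6]
Compare 13 vs 14: take 13 from left. Merged: [1, 2, 6, 13]
Compare 20 vs 14: take 14 from right. Merged: [1, 2, 6, 13, 14]
Compare 20 vs 15: take 15 from right. Merged: [1, 2, 6, 13, 14, 15]
Compare 20 vs 15: take 15 from right. Merged: [1, 2, 6, 13, 14, 15, 15]
Append remaining from left: [20]. Merged: [1, 2, 6, 13, 14, 15, 15, 20]

Final merged array: [1, 2, 6, 13, 14, 15, 15, 20]
Total comparisons: 7

The merged array is [1, 2, 6, 13, 14, 15, 15, 20], requiring 7 comparisons. The merge step runs in O(n) time where n is the total number of elements.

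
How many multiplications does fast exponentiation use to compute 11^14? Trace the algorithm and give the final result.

Computing 11^14 by squaring (build up from 11^1; each line after the first costs one multiplication):

11^1 = 11
11^2 = (11^1)^2 = 11^2 = 121
11^3 = 11 * 11^2 = 11 * 121 = 1331
11^6 = (11^3)^2 = 1331^2 = 1771561
11^7 = 11 * 11^6 = 11 * 1771561 = 19487171
11^14 = (11^7)^2 = 19487171^2 = 379749833583241

Result: 379749833583241
Multiplications needed: 5 (5 lines after 11^1)

11^14 = 379749833583241. Using exponentiation by squaring, this requires 5 multiplications. The key idea: if the exponent is even, square the half-power; if odd, multiply by the base once.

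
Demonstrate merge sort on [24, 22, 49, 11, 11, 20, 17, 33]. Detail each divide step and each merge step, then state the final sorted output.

Merge sort trace:

Split: [24, 22, 49, 11, 11, 20, 17, 33] -> [24, 22, 49, 11] and [11, 20, 17, 33]
  Split: [24, 22, 49, 11] -> [24, 22] and [49, 11]
    Split: [24, 22] -> [24] and [22]
    Merge: [24] + [22] -> [22, 24]
    Split: [49, 11] -> [49] and [11]
    Merge: [49] + [11] -> [11, 49]
  Merge: [22, 24] + [11, 49] -> [11, 22, 24, 49]
  Split: [11, 20, 17, 33] -> [11, 20] and [17, 33]
    Split: [11, 20] -> [11] and [20]
    Merge: [11] + [20] -> [11, 20]
    Split: [17, 33] -> [17] and [33]
    Merge: [17] + [33] -> [17, 33]
  Merge: [11, 20] + [17, 33] -> [11, 17, 20, 33]
Merge: [11, 22, 24, 49] + [11, 17, 20, 33] -> [11, 11, 17, 20, 22, 24, 33, 49]

Final sorted array: [11, 11, 17, 20, 22, 24, 33, 49]

The merge sort proceeds by recursively splitting the array and merging sorted halves.
After all merges, the sorted array is [11, 11, 17, 20, 22, 24, 33, 49].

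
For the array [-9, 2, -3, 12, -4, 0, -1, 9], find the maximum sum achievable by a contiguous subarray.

Using Kadane's algorithm on [-9, 2, -3, 12, -4, 0, -1, 9]:

Scanning through the array:
Position 1 (value 2): max_ending_here = 2, max_so_far = 2
Position 2 (value -3): max_ending_here = -1, max_so_far = 2
Position 3 (value 12): max_ending_here = 12, max_so_far = 12
Position 4 (value -4): max_ending_here = 8, max_so_far = 12
Position 5 (value 0): max_ending_here = 8, max_so_far = 12
Position 6 (value -1): max_ending_here = 7, max_so_far = 12
Position 7 (value 9): max_ending_here = 16, max_so_far = 16

Maximum subarray: [12, -4, 0, -1, 9]
Maximum sum: 16

The maximum subarray is [12, -4, 0, -1, 9] with sum 16. This subarray runs from index 3 to index 7.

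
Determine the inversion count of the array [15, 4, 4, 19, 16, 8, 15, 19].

Finding inversions in [15, 4, 4, 19, 16, 8, 15, 19]:

(0, 1): arr[0]=15 > arr[1]=4
(0, 2): arr[0]=15 > arr[2]=4
(0, 5): arr[0]=15 > arr[5]=8
(3, 4): arr[3]=19 > arr[4]=16
(3, 5): arr[3]=19 > arr[5]=8
(3, 6): arr[3]=19 > arr[6]=15
(4, 5): arr[4]=16 > arr[5]=8
(4, 6): arr[4]=16 > arr[6]=15

Total inversions: 8

The array has 8 inversion(s): (0,1), (0,2), (0,5), (3,4), (3,5), (3,6), (4,5), (4,6). Each pair (i,j) satisfies i < j and arr[i] > arr[j].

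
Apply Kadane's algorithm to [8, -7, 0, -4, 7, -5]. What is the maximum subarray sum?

Using Kadane's algorithm on [8, -7, 0, -4, 7, -5]:

Scanning through the array:
Position 1 (value -7): max_ending_here = 1, max_so_far = 8
Position 2 (value 0): max_ending_here = 1, max_so_far = 8
Position 3 (value -4): max_ending_here = -3, max_so_far = 8
Position 4 (value 7): max_ending_here = 7, max_so_far = 8
Position 5 (value -5): max_ending_here = 2, max_so_far = 8

Maximum subarray: [8]
Maximum sum: 8

The maximum subarray is [8] with sum 8. This subarray runs from index 0 to index 0.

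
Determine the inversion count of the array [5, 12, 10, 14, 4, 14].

Finding inversions in [5, 12, 10, 14, 4, 14]:

(0, 4): arr[0]=5 > arr[4]=4
(1, 2): arr[1]=12 > arr[2]=10
(1, 4): arr[1]=12 > arr[4]=4
(2, 4): arr[2]=10 > arr[4]=4
(3, 4): arr[3]=14 > arr[4]=4

Total inversions: 5

The array has 5 inversion(s): (0,4), (1,2), (1,4), (2,4), (3,4). Each pair (i,j) satisfies i < j and arr[i] > arr[j].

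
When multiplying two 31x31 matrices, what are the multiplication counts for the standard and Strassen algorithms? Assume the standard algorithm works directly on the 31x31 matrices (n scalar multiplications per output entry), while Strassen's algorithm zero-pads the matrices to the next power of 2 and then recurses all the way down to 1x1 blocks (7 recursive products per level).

Matrix multiplication for 31x31 matrices:

Strassen's algorithm requires power-of-2 dimensions. Pad 31x31 to 32x32 (next power of 2).

Standard algorithm: 31^3 = 29791 multiplications
Strassen's algorithm: 7^(log2(32)) = 7^5 = 16807 multiplications
Savings: 29791 - 16807 = 12984 multiplications

Standard: 29791 multiplications (31^3). Strassen: 16807 multiplications (7^5, after padding to 32x32). Strassen reduces 8 recursive multiplications to 7 at each level.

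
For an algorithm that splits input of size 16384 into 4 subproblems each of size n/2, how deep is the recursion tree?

For divide and conquer with division factor 2:

Problem sizes at each level:
Level 0: 16384
Level 1: 8192
Level 2: 4096
Level 3: 2048
Level 4: 1024
Level 5: 512
Level 6: 256
Level 7: 128
Level 8: 64
Level 9: 32
Level 10: 16
Level 11: 8
Level 12: 4
Level 13: 2
Level 14: 1

The root is level 0 and the size-1 base case is level 14 (the tree spans levels 0 through 14, i.e. 15 levels counting the root), so the depth is the number of divisions: log_2(16384) = 14

The recursion tree depth is log_2(16384) = 14. At each level, the problem size is divided by 2, so it takes 14 divisions to reduce to a base case of size 1. The algorithm makes 4 recursive calls at each level.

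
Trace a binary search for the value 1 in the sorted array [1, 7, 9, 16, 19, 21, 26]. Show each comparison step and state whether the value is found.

Binary search for 1 in [1, 7, 9, 16, 19, 21, 26]:

lo=0, hi=6, mid=3, arr[mid]=16 -> 16 > 1, search left half
lo=0, hi=2, mid=1, arr[mid]=7 -> 7 > 1, search left half
lo=0, hi=0, mid=0, arr[mid]=1 -> Found target at index 0!

Binary search finds 1 at index 0 after 3 comparisons. The search repeatedly halves the search space by comparing with the middle element.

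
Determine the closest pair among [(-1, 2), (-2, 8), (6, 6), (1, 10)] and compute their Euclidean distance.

Computing all pairwise distances among 4 points:

d((-1, 2), (-2, 8)) = 6.0828
d((-1, 2), (6, 6)) = 8.0623
d((-1, 2), (1, 10)) = 8.2462
d((-2, 8), (6, 6)) = 8.2462
d((-2, 8), (1, 10)) = 3.6056 <-- minimum
d((6, 6), (1, 10)) = 6.4031

Closest pair: (-2, 8) and (1, 10) with distance 3.6056

The closest pair is (-2, 8) and (1, 10) with Euclidean distance 3.6056. For 4 points, brute-force pairwise comparison is shown above. For large n, the divide-and-conquer algorithm (sort by x, recurse on halves, check the dividing strip) achieves O(n log n).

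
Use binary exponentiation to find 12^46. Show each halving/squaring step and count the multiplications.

Computing 12^46 by squaring (build up from 12^1; each line after the first costs one multiplication):

12^1 = 12
12^2 = (12^1)^2 = 12^2 = 144
12^4 = (12^2)^2 = 144^2 = 20736
12^5 = 12 * 12^4 = 12 * 20736 = 248832
12^10 = (12^5)^2 = 248832^2 = 61917364224
12^11 = 12 * 12^10 = 12 * 61917364224 = 743008370688
12^22 = (12^11)^2 = 743008370688^2 = 552061438912436417593344
12^23 = 12 * 12^22 = 12 * 552061438912436417593344 = 6624737266949237011120128
12^46 = (12^23)^2 = 6624737266949237011120128^2 = 43887143856106046360568987631860370008329246736384

Result: 43887143856106046360568987631860370008329246736384
Multiplications needed: 8 (8 lines after 12^1)

12^46 = 43887143856106046360568987631860370008329246736384. Using exponentiation by squaring, this requires 8 multiplications. The key idea: if the exponent is even, square the half-power; if odd, multiply by the base once.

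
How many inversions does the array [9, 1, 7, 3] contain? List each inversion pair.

Finding inversions in [9, 1, 7, 3]:

(0, 1): arr[0]=9 > arr[1]=1
(0, 2): arr[0]=9 > arr[2]=7
(0, 3): arr[0]=9 > arr[3]=3
(2, 3): arr[2]=7 > arr[3]=3

Total inversions: 4

The array has 4 inversion(s): (0,1), (0,2), (0,3), (2,3). Each pair (i,j) satisfies i < j and arr[i] > arr[j].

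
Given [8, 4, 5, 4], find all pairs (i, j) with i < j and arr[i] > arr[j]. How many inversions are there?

Finding inversions in [8, 4, 5, 4]:

(0, 1): arr[0]=8 > arr[1]=4
(0, 2): arr[0]=8 > arr[2]=5
(0, 3): arr[0]=8 > arr[3]=4
(2, 3): arr[2]=5 > arr[3]=4

Total inversions: 4

The array has 4 inversion(s): (0,1), (0,2), (0,3), (2,3). Each pair (i,j) satisfies i < j and arr[i] > arr[j].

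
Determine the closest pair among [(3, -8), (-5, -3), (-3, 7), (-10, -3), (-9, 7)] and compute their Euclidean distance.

Computing all pairwise distances among 5 points:

d((3, -8), (-5, -3)) = 9.434
d((3, -8), (-3, 7)) = 16.1555
d((3, -8), (-10, -3)) = 13.9284
d((3, -8), (-9, 7)) = 19.2094
d((-5, -3), (-3, 7)) = 10.198
d((-5, -3), (-10, -3)) = 5.0 <-- minimum
d((-5, -3), (-9, 7)) = 10.7703
d((-3, 7), (-10, -3)) = 12.2066
d((-3, 7), (-9, 7)) = 6.0
d((-10, -3), (-9, 7)) = 10.0499

Closest pair: (-5, -3) and (-10, -3) with distance 5.0

The closest pair is (-5, -3) and (-10, -3) with Euclidean distance 5.0. For 5 points, brute-force pairwise comparison is shown above. For large n, the divide-and-conquer algorithm (sort by x, recurse on halves, check the dividing strip) achieves O(n log n).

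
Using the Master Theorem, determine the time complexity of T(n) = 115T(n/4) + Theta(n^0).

Master Theorem for T(n) = 115T(n/4) + O(n^0):

a = 115, b = 4, c = 0
log_b(a) = log_4(115) = 3.4227

Case 1: c = 0 < log_4(115) = 3.4227
T(n) = O(n^(log_4 115))

For T(n) = 115T(n/4) + O(n^0): log_4(115) = 3.4227. This is Case 1 of the Master Theorem (c < log_b(a), work dominated by leaves), giving O(n^(log_4 115)).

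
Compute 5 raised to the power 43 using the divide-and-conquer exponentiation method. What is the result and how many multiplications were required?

Computing 5^43 by squaring (build up from 5^1; each line after the first costs one multiplication):

5^1 = 5
5^2 = (5^1)^2 = 5^2 = 25
5^4 = (5^2)^2 = 25^2 = 625
5^5 = 5 * 5^4 = 5 * 625 = 3125
5^10 = (5^5)^2 = 3125^2 = 9765625
5^20 = (5^10)^2 = 9765625^2 = 95367431640625
5^21 = 5 * 5^20 = 5 * 95367431640625 = 476837158203125
5^42 = (5^21)^2 = 476837158203125^2 = 227373675443232059478759765625
5^43 = 5 * 5^42 = 5 * 227373675443232059478759765625 = 1136868377216160297393798828125

Result: 1136868377216160297393798828125
Multiplications needed: 8 (8 lines after 5^1)

5^43 = 1136868377216160297393798828125. Using exponentiation by squaring, this requires 8 multiplications. The key idea: if the exponent is even, square the half-power; if odd, multiply by the base once.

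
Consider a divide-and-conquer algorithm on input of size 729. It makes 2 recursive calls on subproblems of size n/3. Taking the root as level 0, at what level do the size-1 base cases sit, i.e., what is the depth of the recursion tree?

For divide and conquer with division factor 3:

Problem sizes at each level:
Level 0: 729
Level 1: 243
Level 2: 81
Level 3: 27
Level 4: 9
Level 5: 3
Level 6: 1

The root is level 0 and the size-1 base case is level 6 (the tree spans levels 0 through 6, i.e. 7 levels counting the root), so the depth is the number of divisions: log_3(729) = 6

The recursion tree depth is log_3(729) = 6. At each level, the problem size is divided by 3, so it takes 6 divisions to reduce to a base case of size 1. The algorithm makes 2 recursive calls at each level.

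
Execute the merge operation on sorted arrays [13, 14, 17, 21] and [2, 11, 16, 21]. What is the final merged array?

Merging process:

Compare 13 vs 2: take 2 from right. Merged: [2]
Compare 13 vs 11: take 11 from right. Merged: [2, 11]
Compare 13 vs 16: take 13 from left. Merged: [2, 11, 13]
Compare 14 vs 16: take 14 from left. Merged: [2, 11, 13, 14]
Compare 17 vs 16: take 16 from right. Merged: [2, 11, 13, 14, 16]
Compare 17 vs 21: take 17 from left. Merged: [2, 11, 13, 14, 16, 17]
Compare 21 vs 21: take 21 from left. Merged: [2, 11, 13, 14, 16, 17, 21]
Append remaining from right: [21]. Merged: [2, 11, 13, 14, 16, 17, 21, 21]

Final merged array: [2, 11, 13, 14, 16, 17, 21, 21]
Total comparisons: 7

The merged array is [2, 11, 13, 14, 16, 17, 21, 21], requiring 7 comparisons. The merge step runs in O(n) time where n is the total number of elements.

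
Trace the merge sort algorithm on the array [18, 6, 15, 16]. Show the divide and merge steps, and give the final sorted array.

Merge sort trace:

Split: [18, 6, 15, 16] -> [18, 6] and [15, 16]
  Split: [18, 6] -> [18] and [6]
  Merge: [18] + [6] -> [6, 18]
  Split: [15, 16] -> [15] and [16]
  Merge: [15] + [16] -> [15, 16]
Merge: [6, 18] + [15, 16] -> [6, 15, 16, 18]

Final sorted array: [6, 15, 16, 18]

The merge sort proceeds by recursively splitting the array and merging sorted halves.
After all merges, the sorted array is [6, 15, 16, 18].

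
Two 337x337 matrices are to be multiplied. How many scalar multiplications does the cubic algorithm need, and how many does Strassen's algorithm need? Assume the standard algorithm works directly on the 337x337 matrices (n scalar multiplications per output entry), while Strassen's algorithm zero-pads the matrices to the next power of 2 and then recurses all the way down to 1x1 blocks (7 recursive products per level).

Matrix multiplication for 337x337 matrices:

Strassen's algorithm requires power-of-2 dimensions. Pad 337x337 to 512x512 (next power of 2).

Standard algorithm: 337^3 = 38272753 multiplications
Strassen's algorithm: 7^(log2(512)) = 7^9 = 40353607 multiplications
Difference: 38272753 - 40353607 = -2080854 (Strassen uses MORE here due to padding overhead — for small or just-over-power-of-2 n, padding can outweigh the per-level savings)

Standard: 38272753 multiplications (337^3). Strassen: 40353607 multiplications (7^9, after padding to 512x512). Strassen reduces 8 recursive multiplications to 7 at each level.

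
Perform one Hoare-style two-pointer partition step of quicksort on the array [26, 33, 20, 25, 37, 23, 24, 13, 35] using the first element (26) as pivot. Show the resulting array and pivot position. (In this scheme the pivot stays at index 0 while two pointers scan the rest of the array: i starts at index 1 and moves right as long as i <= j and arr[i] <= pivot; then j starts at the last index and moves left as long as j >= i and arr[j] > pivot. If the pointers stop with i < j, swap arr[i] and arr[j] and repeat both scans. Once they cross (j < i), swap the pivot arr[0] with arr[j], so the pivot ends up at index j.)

Hoare-style two-pointer partition with pivot = 26:

Initial array: [26, 33, 20, 25, 37, 23, 24, 13, 35]

Pointers start at i = 1, j = 8.
i stops at index 1 (arr[1]=33 > 26), j stops at index 7 (arr[7]=13 <= 26): swap arr[1] and arr[7], array becomes [26, 13, 20, 25, 37, 23, 24, 33, 35]
i stops at index 4 (arr[4]=37 > 26), j stops at index 6 (arr[6]=24 <= 26): swap arr[4] and arr[6], array becomes [26, 13, 20, 25, 24, 23, 37, 33, 35]
i ends at 6, j ends at 5: the pointers have crossed (j < i), so scanning stops.

Swap pivot arr[0] with arr[5] to place pivot at position 5: [23, 13, 20, 25, 24, 26, 37, 33, 35]
Pivot position: 5

After partitioning with pivot 26, the array becomes [23, 13, 20, 25, 24, 26, 37, 33, 35]. The pivot is placed at index 5. All elements to the left of the pivot are <= 26, and all elements to the right are > 26.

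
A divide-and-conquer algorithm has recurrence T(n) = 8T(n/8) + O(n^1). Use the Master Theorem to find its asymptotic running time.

Master Theorem for T(n) = 8T(n/8) + O(n^1):

a = 8, b = 8, c = 1
log_b(a) = log_8(8) = 1.0000

Case 2: c = 1 = log_8(8) = 1.0000
T(n) = O(n^1 log n) = O(n log n)

For T(n) = 8T(n/8) + O(n^1): log_8(8) = 1.0000. This is Case 2 of the Master Theorem (c = log_b(a), equal work at all levels), giving O(n log n).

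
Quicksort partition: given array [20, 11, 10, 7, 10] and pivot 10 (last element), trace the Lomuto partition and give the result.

Lomuto partition with pivot = 10:

Initial array: [20, 11, 10, 7, 10]

arr[0]=20 > 10: no swap
arr[1]=11 > 10: no swap
arr[2]=10 <= 10: swap with position 0, array becomes [10, 11, 20, 7, 10]
arr[3]=7 <= 10: swap with position 1, array becomes [10, 7, 20, 11, 10]

Place pivot at position 2: [10, 7, 10, 11, 20]
Pivot position: 2

After partitioning with pivot 10, the array becomes [10, 7, 10, 11, 20]. The pivot is placed at index 2. All elements to the left of the pivot are <= 10, and all elements to the right are > 10.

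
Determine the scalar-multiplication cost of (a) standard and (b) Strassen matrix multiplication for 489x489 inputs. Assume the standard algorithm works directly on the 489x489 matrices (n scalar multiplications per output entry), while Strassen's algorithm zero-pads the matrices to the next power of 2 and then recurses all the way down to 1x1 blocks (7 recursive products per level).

Matrix multiplication for 489x489 matrices:

Strassen's algorithm requires power-of-2 dimensions. Pad 489x489 to 512x512 (next power of 2).

Standard algorithm: 489^3 = 116930169 multiplications
Strassen's algorithm: 7^(log2(512)) = 7^9 = 40353607 multiplications
Savings: 116930169 - 40353607 = 76576562 multiplications

Standard: 116930169 multiplications (489^3). Strassen: 40353607 multiplications (7^9, after padding to 512x512). Strassen reduces 8 recursive multiplications to 7 at each level.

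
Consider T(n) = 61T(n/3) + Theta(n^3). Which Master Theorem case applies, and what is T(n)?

Master Theorem for T(n) = 61T(n/3) + O(n^3):

a = 61, b = 3, c = 3
log_b(a) = log_3(61) = 3.7419

Case 1: c = 3 < log_3(61) = 3.7419
T(n) = O(n^(log_3 61))

For T(n) = 61T(n/3) + O(n^3): log_3(61) = 3.7419. This is Case 1 of the Master Theorem (c < log_b(a), work dominated by leaves), giving O(n^(log_3 61)).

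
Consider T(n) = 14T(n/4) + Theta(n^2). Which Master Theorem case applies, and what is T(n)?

Master Theorem for T(n) = 14T(n/4) + O(n^2):

a = 14, b = 4, c = 2
log_b(a) = log_4(14) = 1.9037

Case 3: c = 2 > log_4(14) = 1.9037
T(n) = O(n^2) = O(n^2)

For T(n) = 14T(n/4) + O(n^2): log_4(14) = 1.9037. This is Case 3 of the Master Theorem (c > log_b(a), work dominated by root), giving O(n^2).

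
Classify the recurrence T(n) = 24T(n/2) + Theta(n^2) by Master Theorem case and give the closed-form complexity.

Master Theorem for T(n) = 24T(n/2) + O(n^2):

a = 24, b = 2, c = 2
log_b(a) = log_2(24) = 4.5850

Case 1: c = 2 < log_2(24) = 4.5850
T(n) = O(n^(log_2 24))

For T(n) = 24T(n/2) + O(n^2): log_2(24) = 4.5850. This is Case 1 of the Master Theorem (c < log_b(a), work dominated by leaves), giving O(n^(log_2 24)).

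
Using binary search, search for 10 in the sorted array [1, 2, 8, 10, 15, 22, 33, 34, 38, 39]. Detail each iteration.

Binary search for 10 in [1, 2, 8, 10, 15, 22, 33, 34, 38, 39]:

lo=0, hi=9, mid=4, arr[mid]=15 -> 15 > 10, search left half
lo=0, hi=3, mid=1, arr[mid]=2 -> 2 < 10, search right half
lo=2, hi=3, mid=2, arr[mid]=8 -> 8 < 10, search right half
lo=3, hi=3, mid=3, arr[mid]=10 -> Found target at index 3!

Binary search finds 10 at index 3 after 4 comparisons. The search repeatedly halves the search space by comparing with the middle element.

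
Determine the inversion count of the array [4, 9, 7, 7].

Finding inversions in [4, 9, 7, 7]:

(1, 2): arr[1]=9 > arr[2]=7
(1, 3): arr[1]=9 > arr[3]=7

Total inversions: 2

The array has 2 inversion(s): (1,2), (1,3). Each pair (i,j) satisfies i < j and arr[i] > arr[j].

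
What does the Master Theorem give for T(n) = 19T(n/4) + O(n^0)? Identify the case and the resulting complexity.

Master Theorem for T(n) = 19T(n/4) + O(n^0):

a = 19, b = 4, c = 0
log_b(a) = log_4(19) = 2.1240

Case 1: c = 0 < log_4(19) = 2.1240
T(n) = O(n^(log_4 19))

For T(n) = 19T(n/4) + O(n^0): log_4(19) = 2.1240. This is Case 1 of the Master Theorem (c < log_b(a), work dominated by leaves), giving O(n^(log_4 19)).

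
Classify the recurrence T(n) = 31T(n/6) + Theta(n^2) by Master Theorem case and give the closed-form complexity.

Master Theorem for T(n) = 31T(n/6) + O(n^2):

a = 31, b = 6, c = 2
log_b(a) = log_6(31) = 1.9165

Case 3: c = 2 > log_6(31) = 1.9165
T(n) = O(n^2) = O(n^2)

For T(n) = 31T(n/6) + O(n^2): log_6(31) = 1.9165. This is Case 3 of the Master Theorem (c > log_b(a), work dominated by root), giving O(n^2).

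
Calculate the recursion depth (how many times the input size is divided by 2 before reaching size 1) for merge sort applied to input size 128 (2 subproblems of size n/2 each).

For divide and conquer with division factor 2:

Problem sizes at each level:
Level 0: 128
Level 1: 64
Level 2: 32
Level 3: 16
Level 4: 8
Level 5: 4
Level 6: 2
Level 7: 1

The root is level 0 and the size-1 base case is level 7 (the tree spans levels 0 through 7, i.e. 8 levels counting the root), so the depth is the number of divisions: log_2(128) = 7

The recursion tree depth is log_2(128) = 7. At each level, the problem size is divided by 2, so it takes 7 divisions to reduce to a base case of size 1. The algorithm makes 2 recursive calls at each level.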